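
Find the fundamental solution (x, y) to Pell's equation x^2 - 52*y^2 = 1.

(x, y) = (649, 90)

First expand sqrt(52) as a continued fraction. With x_i = (sqrt(52) + m_i)/d_i and (m_0, d_0) = (0, 1): a_0 = floor(sqrt(52)) = 7, since 7^2 = 49 <= 52 < 64 = 8^2.
Iterate m_{i+1} = d_i*a_i - m_i, d_{i+1} = (52 - m_{i+1}^2)/d_i, a_{i+1} = floor((a_0 + m_{i+1})/d_{i+1}):
  m_1 = 1*7 - 0 = 7, d_1 = (52 - 7^2)/1 = 3/1 = 3, a_1 = floor((7 + 7)/3) = 4.
  m_2 = 3*4 - 7 = 5, d_2 = (52 - 5^2)/3 = 27/3 = 9, a_2 = floor((7 + 5)/9) = 1.
  m_3 = 9*1 - 5 = 4, d_3 = (52 - 4^2)/9 = 36/9 = 4, a_3 = floor((7 + 4)/4) = 2.
  m_4 = 4*2 - 4 = 4, d_4 = (52 - 4^2)/4 = 36/4 = 9, a_4 = floor((7 + 4)/9) = 1.
  m_5 = 9*1 - 4 = 5, d_5 = (52 - 5^2)/9 = 27/9 = 3, a_5 = floor((7 + 5)/3) = 4.
  m_6 = 3*4 - 5 = 7, d_6 = (52 - 7^2)/3 = 3/3 = 1, a_6 = floor((7 + 7)/1) = 14.
  m_7 = 1*14 - 7 = 7, d_7 = (52 - 7^2)/1 = 3/1 = 3: (m_7, d_7) = (m_1, d_1) = (7, 3), so from here the quotients repeat a_1, ..., a_6; the period length is 6.
So sqrt(52) = [7; (4, 1, 2, 1, 4, 14)] with period length k = 6.
k is even, so the fundamental solution of x^2 - 52y^2 = 1 is (p_{k-1}, q_{k-1}) = (p_5, q_5); compute convergents through index 5.
Convergents (p_i = a_i*p_{i-1} + p_{i-2}, q_i = a_i*q_{i-1} + q_{i-2} with p_{-2}=0, p_{-1}=1, q_{-2}=1, q_{-1}=0):
  i=0: a_0=7, p_0 = 7*1 + 0 = 7, q_0 = 7*0 + 1 = 1.
  i=1: a_1=4, p_1 = 4*7 + 1 = 29, q_1 = 4*1 + 0 = 4.
  i=2: a_2=1, p_2 = 1*29 + 7 = 36, q_2 = 1*4 + 1 = 5.
  i=3: a_3=2, p_3 = 2*36 + 29 = 101, q_3 = 2*5 + 4 = 14.
  i=4: a_4=1, p_4 = 1*101 + 36 = 137, q_4 = 1*14 + 5 = 19.
  i=5: a_5=4, p_5 = 4*137 + 101 = 649, q_5 = 4*19 + 14 = 90.
Check: 649^2 - 52*90^2 = 421201 - 421200 = 1, so (x, y) = (649, 90) solves the equation, and by the theorem it is the least positive solution.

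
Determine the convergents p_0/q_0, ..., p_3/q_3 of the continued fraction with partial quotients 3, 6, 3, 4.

3/1, 19/6, 60/19, 259/82

Using the convergent recurrence p_i = a_i*p_{i-1} + p_{i-2}, q_i = a_i*q_{i-1} + q_{i-2} with p_{-2}=0, p_{-1}=1, q_{-2}=1, q_{-1}=0:
  i=0: a_0=3, p_0 = 3*1 + 0 = 3, q_0 = 3*0 + 1 = 1.
  i=1: a_1=6, p_1 = 6*3 + 1 = 19, q_1 = 6*1 + 0 = 6.
  i=2: a_2=3, p_2 = 3*19 + 3 = 60, q_2 = 3*6 + 1 = 19.
  i=3: a_3=4, p_3 = 4*60 + 19 = 259, q_3 = 4*19 + 6 = 82.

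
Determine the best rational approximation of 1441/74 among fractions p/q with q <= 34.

Expand x = 1441/74 as a continued fraction with the Euclidean algorithm:
  1441 = 19*74 + 35, so a_0 = 19.
  74 = 2*35 + 4, so a_1 = 2.
  35 = 8*4 + 3, so a_2 = 8.
  4 = 1*3 + 1, so a_3 = 1.
  3 = 3*1 + 0, so a_4 = 3.
so x = [19; 2, 8, 1, 3].
Convergents (p_i = a_i*p_{i-1} + p_{i-2}, q_i = a_i*q_{i-1} + q_{i-2} with p_{-2}=0, p_{-1}=1, q_{-2}=1, q_{-1}=0), until the denominator exceeds 34:
  i=0: a_0=19, p_0 = 19*1 + 0 = 19, q_0 = 19*0 + 1 = 1.
  i=1: a_1=2, p_1 = 2*19 + 1 = 39, q_1 = 2*1 + 0 = 2.
  i=2: a_2=8, p_2 = 8*39 + 19 = 331, q_2 = 8*2 + 1 = 17.
  i=3: a_3=1, p_3 = 1*331 + 39 = 370, q_3 = 1*17 + 2 = 19.
  i=4: a_4=3, p_4 = 3*370 + 331 = 1441, q_4 = 3*19 + 17 = 74.
q_4 = 74 > 34, so the last convergent with denominator <= 34 is p_3/q_3 = 370/19.
The closest fraction with denominator <= 34 is either p_3/q_3 or the intermediate fraction (k*p_3 + p_2)/(k*q_3 + q_2) with the largest k >= 1 whose denominator stays <= 34; these approach x as k grows, and every other convergent or intermediate fraction in range is farther away.
Largest k: floor((34 - q_2)/q_3) = floor((34 - 17)/19) = 0.
Since k = 0, no intermediate fraction beyond p_3/q_3 has denominator <= 34, so the convergent 370/19 is the closest (its error is |1441*19 - 370*74|/(74*19) = 1/1406).

370/19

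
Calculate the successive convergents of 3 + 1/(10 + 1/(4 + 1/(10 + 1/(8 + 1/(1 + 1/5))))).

Using the convergent recurrence p_i = a_i*p_{i-1} + p_{i-2}, q_i = a_i*q_{i-1} + q_{i-2} with p_{-2}=0, p_{-1}=1, q_{-2}=1, q_{-1}=0:
  i=0: a_0=3, p_0 = 3*1 + 0 = 3, q_0 = 3*0 + 1 = 1.
  i=1: a_1=10, p_1 = 10*3 + 1 = 31, q_1 = 10*1 + 0 = 10.
  i=2: a_2=4, p_2 = 4*31 + 3 = 127, q_2 = 4*10 + 1 = 41.
  i=3: a_3=10, p_3 = 10*127 + 31 = 1301, q_3 = 10*41 + 10 = 420.
  i=4: a_4=8, p_4 = 8*1301 + 127 = 10535, q_4 = 8*420 + 41 = 3401.
  i=5: a_5=1, p_5 = 1*10535 + 1301 = 11836, q_5 = 1*3401 + 420 = 3821.
  i=6: a_6=5, p_6 = 5*11836 + 10535 = 69715, q_6 = 5*3821 + 3401 = 22506.

3/1, 31/10, 127/41, 1301/420, 10535/3401, 11836/3821, 69715/22506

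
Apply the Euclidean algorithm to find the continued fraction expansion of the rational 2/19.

Run the Euclidean algorithm on 2 and 19; the successive quotients are the partial quotients a_0, a_1, ... (each step inverts the fractional part left over by the previous one):
  2 = 0*19 + 2, so a_0 = 0.
  19 = 9*2 + 1, so a_1 = 9.
  2 = 2*1 + 0, so a_2 = 2.
The remainder reaches 0 after 3 divisions, so the expansion has 3 partial quotients, read off in order.

[0; 9, 2]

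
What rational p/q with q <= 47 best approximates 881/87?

476/47

Expand x = 881/87 as a continued fraction with the Euclidean algorithm:
  881 = 10*87 + 11, so a_0 = 10.
  87 = 7*11 + 10, so a_1 = 7.
  11 = 1*10 + 1, so a_2 = 1.
  10 = 10*1 + 0, so a_3 = 10.
so x = [10; 7, 1, 10].
Convergents (p_i = a_i*p_{i-1} + p_{i-2}, q_i = a_i*q_{i-1} + q_{i-2} with p_{-2}=0, p_{-1}=1, q_{-2}=1, q_{-1}=0), until the denominator exceeds 47:
  i=0: a_0=10, p_0 = 10*1 + 0 = 10, q_0 = 10*0 + 1 = 1.
  i=1: a_1=7, p_1 = 7*10 + 1 = 71, q_1 = 7*1 + 0 = 7.
  i=2: a_2=1, p_2 = 1*71 + 10 = 81, q_2 = 1*7 + 1 = 8.
  i=3: a_3=10, p_3 = 10*81 + 71 = 881, q_3 = 10*8 + 7 = 87.
q_3 = 87 > 47, so the last convergent with denominator <= 47 is p_2/q_2 = 81/8.
The closest fraction with denominator <= 47 is either p_2/q_2 or the intermediate fraction (k*p_2 + p_1)/(k*q_2 + q_1) with the largest k >= 1 whose denominator stays <= 47; these approach x as k grows, and every other convergent or intermediate fraction in range is farther away.
Largest k: floor((47 - q_1)/q_2) = floor((47 - 7)/8) = 5.
That gives (5*81 + 71)/(5*8 + 7) = 476/47.
Compare the errors: |x - 81/8| = |881*8 - 81*87|/(87*8) = 1/696, and |x - 476/47| = |881*47 - 476*87|/(87*47) = 5/4089.
Cross-multiplying, 5*696 = 3480 < 4089 = 1*4089, so 5/4089 is smaller: the intermediate fraction 476/47 is closer to x than 81/8.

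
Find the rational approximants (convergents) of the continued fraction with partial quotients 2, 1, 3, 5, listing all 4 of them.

Using the convergent recurrence p_i = a_i*p_{i-1} + p_{i-2}, q_i = a_i*q_{i-1} + q_{i-2} with p_{-2}=0, p_{-1}=1, q_{-2}=1, q_{-1}=0:
  i=0: a_0=2, p_0 = 2*1 + 0 = 2, q_0 = 2*0 + 1 = 1.
  i=1: a_1=1, p_1 = 1*2 + 1 = 3, q_1 = 1*1 + 0 = 1.
  i=2: a_2=3, p_2 = 3*3 + 2 = 11, q_2 = 3*1 + 1 = 4.
  i=3: a_3=5, p_3 = 5*11 + 3 = 58, q_3 = 5*4 + 1 = 21.

2/1, 3/1, 11/4, 58/21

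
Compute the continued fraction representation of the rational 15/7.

Run the Euclidean algorithm on 15 and 7; the successive quotients are the partial quotients a_0, a_1, ... (each step inverts the fractional part left over by the previous one):
  15 = 2*7 + 1, so a_0 = 2.
  7 = 7*1 + 0, so a_1 = 7.
The remainder reaches 0 after 2 divisions, so the expansion has 2 partial quotients, read off in order.

[2; 7]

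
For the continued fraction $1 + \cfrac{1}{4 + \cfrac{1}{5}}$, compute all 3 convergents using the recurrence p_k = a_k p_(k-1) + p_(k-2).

Using the convergent recurrence p_i = a_i*p_{i-1} + p_{i-2}, q_i = a_i*q_{i-1} + q_{i-2} with p_{-2}=0, p_{-1}=1, q_{-2}=1, q_{-1}=0:
  i=0: a_0=1, p_0 = 1*1 + 0 = 1, q_0 = 1*0 + 1 = 1.
  i=1: a_1=4, p_1 = 4*1 + 1 = 5, q_1 = 4*1 + 0 = 4.
  i=2: a_2=5, p_2 = 5*5 + 1 = 26, q_2 = 5*4 + 1 = 21.

1/1, 5/4, 26/21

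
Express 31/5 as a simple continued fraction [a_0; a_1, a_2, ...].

[6; 5]

Run the Euclidean algorithm on 31 and 5; the successive quotients are the partial quotients a_0, a_1, ... (each step inverts the fractional part left over by the previous one):
  31 = 6*5 + 1, so a_0 = 6.
  5 = 5*1 + 0, so a_1 = 5.
The remainder reaches 0 after 2 divisions, so the expansion has 2 partial quotients, read off in order.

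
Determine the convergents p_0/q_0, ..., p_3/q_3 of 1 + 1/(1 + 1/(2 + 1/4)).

Using the convergent recurrence p_i = a_i*p_{i-1} + p_{i-2}, q_i = a_i*q_{i-1} + q_{i-2} with p_{-2}=0, p_{-1}=1, q_{-2}=1, q_{-1}=0:
  i=0: a_0=1, p_0 = 1*1 + 0 = 1, q_0 = 1*0 + 1 = 1.
  i=1: a_1=1, p_1 = 1*1 + 1 = 2, q_1 = 1*1 + 0 = 1.
  i=2: a_2=2, p_2 = 2*2 + 1 = 5, q_2 = 2*1 + 1 = 3.
  i=3: a_3=4, p_3 = 4*5 + 2 = 22, q_3 = 4*3 + 1 = 13.

1/1, 2/1, 5/3, 22/13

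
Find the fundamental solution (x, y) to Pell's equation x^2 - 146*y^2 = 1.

(x, y) = (145, 12)

First expand sqrt(146) as a continued fraction. With x_i = (sqrt(146) + m_i)/d_i and (m_0, d_0) = (0, 1): a_0 = floor(sqrt(146)) = 12, since 12^2 = 144 <= 146 < 169 = 13^2.
Iterate m_{i+1} = d_i*a_i - m_i, d_{i+1} = (146 - m_{i+1}^2)/d_i, a_{i+1} = floor((a_0 + m_{i+1})/d_{i+1}):
  m_1 = 1*12 - 0 = 12, d_1 = (146 - 12^2)/1 = 2/1 = 2, a_1 = floor((12 + 12)/2) = 12.
  m_2 = 2*12 - 12 = 12, d_2 = (146 - 12^2)/2 = 2/2 = 1, a_2 = floor((12 + 12)/1) = 24.
  m_3 = 1*24 - 12 = 12, d_3 = (146 - 12^2)/1 = 2/1 = 2: (m_3, d_3) = (m_1, d_1) = (12, 2), so from here the quotients repeat a_1, a_2; the period length is 2.
So sqrt(146) = [12; (12, 24)] with period length k = 2.
k is even, so the fundamental solution of x^2 - 146y^2 = 1 is (p_{k-1}, q_{k-1}) = (p_1, q_1); compute convergents through index 1.
Convergents (p_i = a_i*p_{i-1} + p_{i-2}, q_i = a_i*q_{i-1} + q_{i-2} with p_{-2}=0, p_{-1}=1, q_{-2}=1, q_{-1}=0):
  i=0: a_0=12, p_0 = 12*1 + 0 = 12, q_0 = 12*0 + 1 = 1.
  i=1: a_1=12, p_1 = 12*12 + 1 = 145, q_1 = 12*1 + 0 = 12.
Check: 145^2 - 146*12^2 = 21025 - 21024 = 1, so (x, y) = (145, 12) solves the equation, and by the theorem it is the least positive solution.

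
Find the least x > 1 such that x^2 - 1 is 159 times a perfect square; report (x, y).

(x, y) = (1324, 105)

First expand sqrt(159) as a continued fraction. With x_i = (sqrt(159) + m_i)/d_i and (m_0, d_0) = (0, 1): a_0 = floor(sqrt(159)) = 12, since 12^2 = 144 <= 159 < 169 = 13^2.
Iterate m_{i+1} = d_i*a_i - m_i, d_{i+1} = (159 - m_{i+1}^2)/d_i, a_{i+1} = floor((a_0 + m_{i+1})/d_{i+1}):
  m_1 = 1*12 - 0 = 12, d_1 = (159 - 12^2)/1 = 15/1 = 15, a_1 = floor((12 + 12)/15) = 1.
  m_2 = 15*1 - 12 = 3, d_2 = (159 - 3^2)/15 = 150/15 = 10, a_2 = floor((12 + 3)/10) = 1.
  m_3 = 10*1 - 3 = 7, d_3 = (159 - 7^2)/10 = 110/10 = 11, a_3 = floor((12 + 7)/11) = 1.
  m_4 = 11*1 - 7 = 4, d_4 = (159 - 4^2)/11 = 143/11 = 13, a_4 = floor((12 + 4)/13) = 1.
  m_5 = 13*1 - 4 = 9, d_5 = (159 - 9^2)/13 = 78/13 = 6, a_5 = floor((12 + 9)/6) = 3.
  m_6 = 6*3 - 9 = 9, d_6 = (159 - 9^2)/6 = 78/6 = 13, a_6 = floor((12 + 9)/13) = 1.
  m_7 = 13*1 - 9 = 4, d_7 = (159 - 4^2)/13 = 143/13 = 11, a_7 = floor((12 + 4)/11) = 1.
  m_8 = 11*1 - 4 = 7, d_8 = (159 - 7^2)/11 = 110/11 = 10, a_8 = floor((12 + 7)/10) = 1.
  m_9 = 10*1 - 7 = 3, d_9 = (159 - 3^2)/10 = 150/10 = 15, a_9 = floor((12 + 3)/15) = 1.
  m_10 = 15*1 - 3 = 12, d_10 = (159 - 12^2)/15 = 15/15 = 1, a_10 = floor((12 + 12)/1) = 24.
  m_11 = 1*24 - 12 = 12, d_11 = (159 - 12^2)/1 = 15/1 = 15: (m_11, d_11) = (m_1, d_1) = (12, 15), so from here the quotients repeat a_1, ..., a_10; the period length is 10.
So sqrt(159) = [12; (1, 1, 1, 1, 3, 1, 1, 1, 1, 24)] with period length k = 10.
k is even, so the fundamental solution of x^2 - 159y^2 = 1 is (p_{k-1}, q_{k-1}) = (p_9, q_9); compute convergents through index 9.
Convergents (p_i = a_i*p_{i-1} + p_{i-2}, q_i = a_i*q_{i-1} + q_{i-2} with p_{-2}=0, p_{-1}=1, q_{-2}=1, q_{-1}=0):
  i=0: a_0=12, p_0 = 12*1 + 0 = 12, q_0 = 12*0 + 1 = 1.
  i=1: a_1=1, p_1 = 1*12 + 1 = 13, q_1 = 1*1 + 0 = 1.
  i=2: a_2=1, p_2 = 1*13 + 12 = 25, q_2 = 1*1 + 1 = 2.
  i=3: a_3=1, p_3 = 1*25 + 13 = 38, q_3 = 1*2 + 1 = 3.
  i=4: a_4=1, p_4 = 1*38 + 25 = 63, q_4 = 1*3 + 2 = 5.
  i=5: a_5=3, p_5 = 3*63 + 38 = 227, q_5 = 3*5 + 3 = 18.
  i=6: a_6=1, p_6 = 1*227 + 63 = 290, q_6 = 1*18 + 5 = 23.
  i=7: a_7=1, p_7 = 1*290 + 227 = 517, q_7 = 1*23 + 18 = 41.
  i=8: a_8=1, p_8 = 1*517 + 290 = 807, q_8 = 1*41 + 23 = 64.
  i=9: a_9=1, p_9 = 1*807 + 517 = 1324, q_9 = 1*64 + 41 = 105.
Check: 1324^2 - 159*105^2 = 1752976 - 1752975 = 1, so (x, y) = (1324, 105) solves the equation, and by the theorem it is the least positive solution.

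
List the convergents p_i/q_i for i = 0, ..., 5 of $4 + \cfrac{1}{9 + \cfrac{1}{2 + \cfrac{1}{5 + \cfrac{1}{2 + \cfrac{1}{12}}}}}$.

4/1, 37/9, 78/19, 427/104, 932/227, 11611/2828

Using the convergent recurrence p_i = a_i*p_{i-1} + p_{i-2}, q_i = a_i*q_{i-1} + q_{i-2} with p_{-2}=0, p_{-1}=1, q_{-2}=1, q_{-1}=0:
  i=0: a_0=4, p_0 = 4*1 + 0 = 4, q_0 = 4*0 + 1 = 1.
  i=1: a_1=9, p_1 = 9*4 + 1 = 37, q_1 = 9*1 + 0 = 9.
  i=2: a_2=2, p_2 = 2*37 + 4 = 78, q_2 = 2*9 + 1 = 19.
  i=3: a_3=5, p_3 = 5*78 + 37 = 427, q_3 = 5*19 + 9 = 104.
  i=4: a_4=2, p_4 = 2*427 + 78 = 932, q_4 = 2*104 + 19 = 227.
  i=5: a_5=12, p_5 = 12*932 + 427 = 11611, q_5 = 12*227 + 104 = 2828.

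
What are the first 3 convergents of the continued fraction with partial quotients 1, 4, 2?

1/1, 5/4, 11/9

Using the convergent recurrence p_i = a_i*p_{i-1} + p_{i-2}, q_i = a_i*q_{i-1} + q_{i-2} with p_{-2}=0, p_{-1}=1, q_{-2}=1, q_{-1}=0:
  i=0: a_0=1, p_0 = 1*1 + 0 = 1, q_0 = 1*0 + 1 = 1.
  i=1: a_1=4, p_1 = 4*1 + 1 = 5, q_1 = 4*1 + 0 = 4.
  i=2: a_2=2, p_2 = 2*5 + 1 = 11, q_2 = 2*4 + 1 = 9.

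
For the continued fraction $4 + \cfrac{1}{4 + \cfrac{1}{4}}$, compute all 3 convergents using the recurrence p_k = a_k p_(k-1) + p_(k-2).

4/1, 17/4, 72/17

Using the convergent recurrence p_i = a_i*p_{i-1} + p_{i-2}, q_i = a_i*q_{i-1} + q_{i-2} with p_{-2}=0, p_{-1}=1, q_{-2}=1, q_{-1}=0:
  i=0: a_0=4, p_0 = 4*1 + 0 = 4, q_0 = 4*0 + 1 = 1.
  i=1: a_1=4, p_1 = 4*4 + 1 = 17, q_1 = 4*1 + 0 = 4.
  i=2: a_2=4, p_2 = 4*17 + 4 = 72, q_2 = 4*4 + 1 = 17.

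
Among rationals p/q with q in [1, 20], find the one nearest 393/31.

Expand x = 393/31 as a continued fraction with the Euclidean algorithm:
  393 = 12*31 + 21, so a_0 = 12.
  31 = 1*21 + 10, so a_1 = 1.
  21 = 2*10 + 1, so a_2 = 2.
  10 = 10*1 + 0, so a_3 = 10.
so x = [12; 1, 2, 10].
Convergents (p_i = a_i*p_{i-1} + p_{i-2}, q_i = a_i*q_{i-1} + q_{i-2} with p_{-2}=0, p_{-1}=1, q_{-2}=1, q_{-1}=0), until the denominator exceeds 20:
  i=0: a_0=12, p_0 = 12*1 + 0 = 12, q_0 = 12*0 + 1 = 1.
  i=1: a_1=1, p_1 = 1*12 + 1 = 13, q_1 = 1*1 + 0 = 1.
  i=2: a_2=2, p_2 = 2*13 + 12 = 38, q_2 = 2*1 + 1 = 3.
  i=3: a_3=10, p_3 = 10*38 + 13 = 393, q_3 = 10*3 + 1 = 31.
q_3 = 31 > 20, so the last convergent with denominator <= 20 is p_2/q_2 = 38/3.
The closest fraction with denominator <= 20 is either p_2/q_2 or the intermediate fraction (k*p_2 + p_1)/(k*q_2 + q_1) with the largest k >= 1 whose denominator stays <= 20; these approach x as k grows, and every other convergent or intermediate fraction in range is farther away.
Largest k: floor((20 - q_1)/q_2) = floor((20 - 1)/3) = 6.
That gives (6*38 + 13)/(6*3 + 1) = 241/19.
Compare the errors: |x - 38/3| = |393*3 - 38*31|/(31*3) = 1/93, and |x - 241/19| = |393*19 - 241*31|/(31*19) = 4/589.
Cross-multiplying, 4*93 = 372 < 589 = 1*589, so 4/589 is smaller: the intermediate fraction 241/19 is closer to x than 38/3.

241/19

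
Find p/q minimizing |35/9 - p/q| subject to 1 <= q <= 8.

31/8

Expand x = 35/9 as a continued fraction with the Euclidean algorithm:
  35 = 3*9 + 8, so a_0 = 3.
  9 = 1*8 + 1, so a_1 = 1.
  8 = 8*1 + 0, so a_2 = 8.
so x = [3; 1, 8].
Convergents (p_i = a_i*p_{i-1} + p_{i-2}, q_i = a_i*q_{i-1} + q_{i-2} with p_{-2}=0, p_{-1}=1, q_{-2}=1, q_{-1}=0), until the denominator exceeds 8:
  i=0: a_0=3, p_0 = 3*1 + 0 = 3, q_0 = 3*0 + 1 = 1.
  i=1: a_1=1, p_1 = 1*3 + 1 = 4, q_1 = 1*1 + 0 = 1.
  i=2: a_2=8, p_2 = 8*4 + 3 = 35, q_2 = 8*1 + 1 = 9.
q_2 = 9 > 8, so the last convergent with denominator <= 8 is p_1/q_1 = 4/1.
The closest fraction with denominator <= 8 is either p_1/q_1 or the intermediate fraction (k*p_1 + p_0)/(k*q_1 + q_0) with the largest k >= 1 whose denominator stays <= 8; these approach x as k grows, and every other convergent or intermediate fraction in range is farther away.
Largest k: floor((8 - q_0)/q_1) = floor((8 - 1)/1) = 7.
That gives (7*4 + 3)/(7*1 + 1) = 31/8.
Compare the errors: |x - 4/1| = |35*1 - 4*9|/(9*1) = 1/9, and |x - 31/8| = |35*8 - 31*9|/(9*8) = 1/72.
Cross-multiplying, 1*9 = 9 < 72 = 1*72, so 1/72 is smaller: the intermediate fraction 31/8 is closer to x than 4/1.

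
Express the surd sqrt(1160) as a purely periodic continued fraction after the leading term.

[34; (17, 68)]

Write x_i = (sqrt(1160) + m_i)/d_i with (m_0, d_0) = (0, 1). a_0 = floor(sqrt(1160)) = 34, since 34^2 = 1156 <= 1160 < 1225 = 35^2.
Iterate m_{i+1} = d_i*a_i - m_i, d_{i+1} = (1160 - m_{i+1}^2)/d_i, a_{i+1} = floor((a_0 + m_{i+1})/d_{i+1}):
  m_1 = 1*34 - 0 = 34, d_1 = (1160 - 34^2)/1 = 4/1 = 4, a_1 = floor((34 + 34)/4) = 17.
  m_2 = 4*17 - 34 = 34, d_2 = (1160 - 34^2)/4 = 4/4 = 1, a_2 = floor((34 + 34)/1) = 68.
  m_3 = 1*68 - 34 = 34, d_3 = (1160 - 34^2)/1 = 4/1 = 4: (m_3, d_3) = (m_1, d_1) = (34, 4), so from here the quotients repeat a_1, a_2; the period length is 2.
Hence the expansion of sqrt(1160) is a_0 = 34 followed by the repeating block 17, 68 (period 2).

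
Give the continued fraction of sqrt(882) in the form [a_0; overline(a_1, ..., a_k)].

Write x_i = (sqrt(882) + m_i)/d_i with (m_0, d_0) = (0, 1). a_0 = floor(sqrt(882)) = 29, since 29^2 = 841 <= 882 < 900 = 30^2.
Iterate m_{i+1} = d_i*a_i - m_i, d_{i+1} = (882 - m_{i+1}^2)/d_i, a_{i+1} = floor((a_0 + m_{i+1})/d_{i+1}):
  m_1 = 1*29 - 0 = 29, d_1 = (882 - 29^2)/1 = 41/1 = 41, a_1 = floor((29 + 29)/41) = 1.
  m_2 = 41*1 - 29 = 12, d_2 = (882 - 12^2)/41 = 738/41 = 18, a_2 = floor((29 + 12)/18) = 2.
  m_3 = 18*2 - 12 = 24, d_3 = (882 - 24^2)/18 = 306/18 = 17, a_3 = floor((29 + 24)/17) = 3.
  m_4 = 17*3 - 24 = 27, d_4 = (882 - 27^2)/17 = 153/17 = 9, a_4 = floor((29 + 27)/9) = 6.
  m_5 = 9*6 - 27 = 27, d_5 = (882 - 27^2)/9 = 153/9 = 17, a_5 = floor((29 + 27)/17) = 3.
  m_6 = 17*3 - 27 = 24, d_6 = (882 - 24^2)/17 = 306/17 = 18, a_6 = floor((29 + 24)/18) = 2.
  m_7 = 18*2 - 24 = 12, d_7 = (882 - 12^2)/18 = 738/18 = 41, a_7 = floor((29 + 12)/41) = 1.
  m_8 = 41*1 - 12 = 29, d_8 = (882 - 29^2)/41 = 41/41 = 1, a_8 = floor((29 + 29)/1) = 58.
  m_9 = 1*58 - 29 = 29, d_9 = (882 - 29^2)/1 = 41/1 = 41: (m_9, d_9) = (m_1, d_1) = (29, 41), so from here the quotients repeat a_1, ..., a_8; the period length is 8.
Hence the expansion of sqrt(882) is a_0 = 29 followed by the repeating block 1, 2, 3, 6, 3, 2, 1, 58 (period 8).

[29; overline(1, 2, 3, 6, 3, 2, 1, 58)]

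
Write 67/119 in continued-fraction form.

Run the Euclidean algorithm on 67 and 119; the successive quotients are the partial quotients a_0, a_1, ... (each step inverts the fractional part left over by the previous one):
  67 = 0*119 + 67, so a_0 = 0.
  119 = 1*67 + 52, so a_1 = 1.
  67 = 1*52 + 15, so a_2 = 1.
  52 = 3*15 + 7, so a_3 = 3.
  15 = 2*7 + 1, so a_4 = 2.
  7 = 7*1 + 0, so a_5 = 7.
The remainder reaches 0 after 6 divisions, so the expansion has 6 partial quotients, read off in order.

[0; 1, 1, 3, 2, 7]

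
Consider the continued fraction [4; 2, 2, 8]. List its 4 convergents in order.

4/1, 9/2, 22/5, 185/42

Using the convergent recurrence p_i = a_i*p_{i-1} + p_{i-2}, q_i = a_i*q_{i-1} + q_{i-2} with p_{-2}=0, p_{-1}=1, q_{-2}=1, q_{-1}=0:
  i=0: a_0=4, p_0 = 4*1 + 0 = 4, q_0 = 4*0 + 1 = 1.
  i=1: a_1=2, p_1 = 2*4 + 1 = 9, q_1 = 2*1 + 0 = 2.
  i=2: a_2=2, p_2 = 2*9 + 4 = 22, q_2 = 2*2 + 1 = 5.
  i=3: a_3=8, p_3 = 8*22 + 9 = 185, q_3 = 8*5 + 2 = 42.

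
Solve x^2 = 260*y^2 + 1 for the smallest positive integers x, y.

First expand sqrt(260) as a continued fraction. With x_i = (sqrt(260) + m_i)/d_i and (m_0, d_0) = (0, 1): a_0 = floor(sqrt(260)) = 16, since 16^2 = 256 <= 260 < 289 = 17^2.
Iterate m_{i+1} = d_i*a_i - m_i, d_{i+1} = (260 - m_{i+1}^2)/d_i, a_{i+1} = floor((a_0 + m_{i+1})/d_{i+1}):
  m_1 = 1*16 - 0 = 16, d_1 = (260 - 16^2)/1 = 4/1 = 4, a_1 = floor((16 + 16)/4) = 8.
  m_2 = 4*8 - 16 = 16, d_2 = (260 - 16^2)/4 = 4/4 = 1, a_2 = floor((16 + 16)/1) = 32.
  m_3 = 1*32 - 16 = 16, d_3 = (260 - 16^2)/1 = 4/1 = 4: (m_3, d_3) = (m_1, d_1) = (16, 4), so from here the quotients repeat a_1, a_2; the period length is 2.
So sqrt(260) = [16; (8, 32)] with period length k = 2.
k is even, so the fundamental solution of x^2 - 260y^2 = 1 is (p_{k-1}, q_{k-1}) = (p_1, q_1); compute convergents through index 1.
Convergents (p_i = a_i*p_{i-1} + p_{i-2}, q_i = a_i*q_{i-1} + q_{i-2} with p_{-2}=0, p_{-1}=1, q_{-2}=1, q_{-1}=0):
  i=0: a_0=16, p_0 = 16*1 + 0 = 16, q_0 = 16*0 + 1 = 1.
  i=1: a_1=8, p_1 = 8*16 + 1 = 129, q_1 = 8*1 + 0 = 8.
Check: 129^2 - 260*8^2 = 16641 - 16640 = 1, so (x, y) = (129, 8) solves the equation, and by the theorem it is the least positive solution.

(x, y) = (129, 8)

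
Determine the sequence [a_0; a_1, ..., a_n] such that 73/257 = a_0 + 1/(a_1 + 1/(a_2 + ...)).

Run the Euclidean algorithm on 73 and 257; the successive quotients are the partial quotients a_0, a_1, ... (each step inverts the fractional part left over by the previous one):
  73 = 0*257 + 73, so a_0 = 0.
  257 = 3*73 + 38, so a_1 = 3.
  73 = 1*38 + 35, so a_2 = 1.
  38 = 1*35 + 3, so a_3 = 1.
  35 = 11*3 + 2, so a_4 = 11.
  3 = 1*2 + 1, so a_5 = 1.
  2 = 2*1 + 0, so a_6 = 2.
The remainder reaches 0 after 7 divisions, so the expansion has 7 partial quotients, read off in order.

[0; 3, 1, 1, 11, 1, 2]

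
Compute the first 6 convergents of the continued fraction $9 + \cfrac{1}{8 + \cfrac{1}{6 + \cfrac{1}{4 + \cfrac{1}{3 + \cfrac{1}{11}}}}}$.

9/1, 73/8, 447/49, 1861/204, 6030/661, 68191/7475

Using the convergent recurrence p_i = a_i*p_{i-1} + p_{i-2}, q_i = a_i*q_{i-1} + q_{i-2} with p_{-2}=0, p_{-1}=1, q_{-2}=1, q_{-1}=0:
  i=0: a_0=9, p_0 = 9*1 + 0 = 9, q_0 = 9*0 + 1 = 1.
  i=1: a_1=8, p_1 = 8*9 + 1 = 73, q_1 = 8*1 + 0 = 8.
  i=2: a_2=6, p_2 = 6*73 + 9 = 447, q_2 = 6*8 + 1 = 49.
  i=3: a_3=4, p_3 = 4*447 + 73 = 1861, q_3 = 4*49 + 8 = 204.
  i=4: a_4=3, p_4 = 3*1861 + 447 = 6030, q_4 = 3*204 + 49 = 661.
  i=5: a_5=11, p_5 = 11*6030 + 1861 = 68191, q_5 = 11*661 + 204 = 7475.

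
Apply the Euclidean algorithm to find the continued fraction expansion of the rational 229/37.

[6; 5, 3, 2]

Run the Euclidean algorithm on 229 and 37; the successive quotients are the partial quotients a_0, a_1, ... (each step inverts the fractional part left over by the previous one):
  229 = 6*37 + 7, so a_0 = 6.
  37 = 5*7 + 2, so a_1 = 5.
  7 = 3*2 + 1, so a_2 = 3.
  2 = 2*1 + 0, so a_3 = 2.
The remainder reaches 0 after 4 divisions, so the expansion has 4 partial quotients, read off in order.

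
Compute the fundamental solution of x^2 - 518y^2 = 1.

(x, y) = (2367, 104)

First expand sqrt(518) as a continued fraction. With x_i = (sqrt(518) + m_i)/d_i and (m_0, d_0) = (0, 1): a_0 = floor(sqrt(518)) = 22, since 22^2 = 484 <= 518 < 529 = 23^2.
Iterate m_{i+1} = d_i*a_i - m_i, d_{i+1} = (518 - m_{i+1}^2)/d_i, a_{i+1} = floor((a_0 + m_{i+1})/d_{i+1}):
  m_1 = 1*22 - 0 = 22, d_1 = (518 - 22^2)/1 = 34/1 = 34, a_1 = floor((22 + 22)/34) = 1.
  m_2 = 34*1 - 22 = 12, d_2 = (518 - 12^2)/34 = 374/34 = 11, a_2 = floor((22 + 12)/11) = 3.
  m_3 = 11*3 - 12 = 21, d_3 = (518 - 21^2)/11 = 77/11 = 7, a_3 = floor((22 + 21)/7) = 6.
  m_4 = 7*6 - 21 = 21, d_4 = (518 - 21^2)/7 = 77/7 = 11, a_4 = floor((22 + 21)/11) = 3.
  m_5 = 11*3 - 21 = 12, d_5 = (518 - 12^2)/11 = 374/11 = 34, a_5 = floor((22 + 12)/34) = 1.
  m_6 = 34*1 - 12 = 22, d_6 = (518 - 22^2)/34 = 34/34 = 1, a_6 = floor((22 + 22)/1) = 44.
  m_7 = 1*44 - 22 = 22, d_7 = (518 - 22^2)/1 = 34/1 = 34: (m_7, d_7) = (m_1, d_1) = (22, 34), so from here the quotients repeat a_1, ..., a_6; the period length is 6.
So sqrt(518) = [22; (1, 3, 6, 3, 1, 44)] with period length k = 6.
k is even, so the fundamental solution of x^2 - 518y^2 = 1 is (p_{k-1}, q_{k-1}) = (p_5, q_5); compute convergents through index 5.
Convergents (p_i = a_i*p_{i-1} + p_{i-2}, q_i = a_i*q_{i-1} + q_{i-2} with p_{-2}=0, p_{-1}=1, q_{-2}=1, q_{-1}=0):
  i=0: a_0=22, p_0 = 22*1 + 0 = 22, q_0 = 22*0 + 1 = 1.
  i=1: a_1=1, p_1 = 1*22 + 1 = 23, q_1 = 1*1 + 0 = 1.
  i=2: a_2=3, p_2 = 3*23 + 22 = 91, q_2 = 3*1 + 1 = 4.
  i=3: a_3=6, p_3 = 6*91 + 23 = 569, q_3 = 6*4 + 1 = 25.
  i=4: a_4=3, p_4 = 3*569 + 91 = 1798, q_4 = 3*25 + 4 = 79.
  i=5: a_5=1, p_5 = 1*1798 + 569 = 2367, q_5 = 1*79 + 25 = 104.
Check: 2367^2 - 518*104^2 = 5602689 - 5602688 = 1, so (x, y) = (2367, 104) solves the equation, and by the theorem it is the least positive solution.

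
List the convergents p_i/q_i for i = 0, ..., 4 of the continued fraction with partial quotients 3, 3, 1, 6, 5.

Using the convergent recurrence p_i = a_i*p_{i-1} + p_{i-2}, q_i = a_i*q_{i-1} + q_{i-2} with p_{-2}=0, p_{-1}=1, q_{-2}=1, q_{-1}=0:
  i=0: a_0=3, p_0 = 3*1 + 0 = 3, q_0 = 3*0 + 1 = 1.
  i=1: a_1=3, p_1 = 3*3 + 1 = 10, q_1 = 3*1 + 0 = 3.
  i=2: a_2=1, p_2 = 1*10 + 3 = 13, q_2 = 1*3 + 1 = 4.
  i=3: a_3=6, p_3 = 6*13 + 10 = 88, q_3 = 6*4 + 3 = 27.
  i=4: a_4=5, p_4 = 5*88 + 13 = 453, q_4 = 5*27 + 4 = 139.

3/1, 10/3, 13/4, 88/27, 453/139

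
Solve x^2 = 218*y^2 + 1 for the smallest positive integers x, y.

(x, y) = (126003, 8534)

First expand sqrt(218) as a continued fraction. With x_i = (sqrt(218) + m_i)/d_i and (m_0, d_0) = (0, 1): a_0 = floor(sqrt(218)) = 14, since 14^2 = 196 <= 218 < 225 = 15^2.
Iterate m_{i+1} = d_i*a_i - m_i, d_{i+1} = (218 - m_{i+1}^2)/d_i, a_{i+1} = floor((a_0 + m_{i+1})/d_{i+1}):
  m_1 = 1*14 - 0 = 14, d_1 = (218 - 14^2)/1 = 22/1 = 22, a_1 = floor((14 + 14)/22) = 1.
  m_2 = 22*1 - 14 = 8, d_2 = (218 - 8^2)/22 = 154/22 = 7, a_2 = floor((14 + 8)/7) = 3.
  m_3 = 7*3 - 8 = 13, d_3 = (218 - 13^2)/7 = 49/7 = 7, a_3 = floor((14 + 13)/7) = 3.
  m_4 = 7*3 - 13 = 8, d_4 = (218 - 8^2)/7 = 154/7 = 22, a_4 = floor((14 + 8)/22) = 1.
  m_5 = 22*1 - 8 = 14, d_5 = (218 - 14^2)/22 = 22/22 = 1, a_5 = floor((14 + 14)/1) = 28.
  m_6 = 1*28 - 14 = 14, d_6 = (218 - 14^2)/1 = 22/1 = 22: (m_6, d_6) = (m_1, d_1) = (14, 22), so from here the quotients repeat a_1, ..., a_5; the period length is 5.
So sqrt(218) = [14; (1, 3, 3, 1, 28)] with period length k = 5.
k is odd, so (p_{k-1}, q_{k-1}) only solves x^2 - 218y^2 = -1 and the fundamental solution of x^2 - 218y^2 = 1 is (p_{2k-1}, q_{2k-1}) = (p_9, q_9); compute convergents through index 9, running through the period twice.
Convergents (p_i = a_i*p_{i-1} + p_{i-2}, q_i = a_i*q_{i-1} + q_{i-2} with p_{-2}=0, p_{-1}=1, q_{-2}=1, q_{-1}=0):
  i=0: a_0=14, p_0 = 14*1 + 0 = 14, q_0 = 14*0 + 1 = 1.
  i=1: a_1=1, p_1 = 1*14 + 1 = 15, q_1 = 1*1 + 0 = 1.
  i=2: a_2=3, p_2 = 3*15 + 14 = 59, q_2 = 3*1 + 1 = 4.
  i=3: a_3=3, p_3 = 3*59 + 15 = 192, q_3 = 3*4 + 1 = 13.
  i=4: a_4=1, p_4 = 1*192 + 59 = 251, q_4 = 1*13 + 4 = 17.
  i=5: a_5=28, p_5 = 28*251 + 192 = 7220, q_5 = 28*17 + 13 = 489.
  i=6: a_6=1, p_6 = 1*7220 + 251 = 7471, q_6 = 1*489 + 17 = 506.
  i=7: a_7=3, p_7 = 3*7471 + 7220 = 29633, q_7 = 3*506 + 489 = 2007.
  i=8: a_8=3, p_8 = 3*29633 + 7471 = 96370, q_8 = 3*2007 + 506 = 6527.
  i=9: a_9=1, p_9 = 1*96370 + 29633 = 126003, q_9 = 1*6527 + 2007 = 8534.
Indeed p_4^2 - 218*q_4^2 = 63001 - 63002 = -1, not +1.
Check: 126003^2 - 218*8534^2 = 15876756009 - 15876756008 = 1, so (x, y) = (126003, 8534) solves the equation, and by the theorem it is the least positive solution.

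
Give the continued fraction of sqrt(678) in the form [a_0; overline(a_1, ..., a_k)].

Write x_i = (sqrt(678) + m_i)/d_i with (m_0, d_0) = (0, 1). a_0 = floor(sqrt(678)) = 26, since 26^2 = 676 <= 678 < 729 = 27^2.
Iterate m_{i+1} = d_i*a_i - m_i, d_{i+1} = (678 - m_{i+1}^2)/d_i, a_{i+1} = floor((a_0 + m_{i+1})/d_{i+1}):
  m_1 = 1*26 - 0 = 26, d_1 = (678 - 26^2)/1 = 2/1 = 2, a_1 = floor((26 + 26)/2) = 26.
  m_2 = 2*26 - 26 = 26, d_2 = (678 - 26^2)/2 = 2/2 = 1, a_2 = floor((26 + 26)/1) = 52.
  m_3 = 1*52 - 26 = 26, d_3 = (678 - 26^2)/1 = 2/1 = 2: (m_3, d_3) = (m_1, d_1) = (26, 2), so from here the quotients repeat a_1, a_2; the period length is 2.
Hence the expansion of sqrt(678) is a_0 = 26 followed by the repeating block 26, 52 (period 2).

[26; overline(26, 52)]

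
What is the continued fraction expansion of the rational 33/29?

Run the Euclidean algorithm on 33 and 29; the successive quotients are the partial quotients a_0, a_1, ... (each step inverts the fractional part left over by the previous one):
  33 = 1*29 + 4, so a_0 = 1.
  29 = 7*4 + 1, so a_1 = 7.
  4 = 4*1 + 0, so a_2 = 4.
The remainder reaches 0 after 3 divisions, so the expansion has 3 partial quotients, read off in order.

[1; 7, 4]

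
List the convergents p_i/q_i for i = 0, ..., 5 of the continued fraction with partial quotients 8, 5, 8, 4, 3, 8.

Using the convergent recurrence p_i = a_i*p_{i-1} + p_{i-2}, q_i = a_i*q_{i-1} + q_{i-2} with p_{-2}=0, p_{-1}=1, q_{-2}=1, q_{-1}=0:
  i=0: a_0=8, p_0 = 8*1 + 0 = 8, q_0 = 8*0 + 1 = 1.
  i=1: a_1=5, p_1 = 5*8 + 1 = 41, q_1 = 5*1 + 0 = 5.
  i=2: a_2=8, p_2 = 8*41 + 8 = 336, q_2 = 8*5 + 1 = 41.
  i=3: a_3=4, p_3 = 4*336 + 41 = 1385, q_3 = 4*41 + 5 = 169.
  i=4: a_4=3, p_4 = 3*1385 + 336 = 4491, q_4 = 3*169 + 41 = 548.
  i=5: a_5=8, p_5 = 8*4491 + 1385 = 37313, q_5 = 8*548 + 169 = 4553.

8/1, 41/5, 336/41, 1385/169, 4491/548, 37313/4553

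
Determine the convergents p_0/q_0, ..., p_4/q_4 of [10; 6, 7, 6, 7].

Using the convergent recurrence p_i = a_i*p_{i-1} + p_{i-2}, q_i = a_i*q_{i-1} + q_{i-2} with p_{-2}=0, p_{-1}=1, q_{-2}=1, q_{-1}=0:
  i=0: a_0=10, p_0 = 10*1 + 0 = 10, q_0 = 10*0 + 1 = 1.
  i=1: a_1=6, p_1 = 6*10 + 1 = 61, q_1 = 6*1 + 0 = 6.
  i=2: a_2=7, p_2 = 7*61 + 10 = 437, q_2 = 7*6 + 1 = 43.
  i=3: a_3=6, p_3 = 6*437 + 61 = 2683, q_3 = 6*43 + 6 = 264.
  i=4: a_4=7, p_4 = 7*2683 + 437 = 19218, q_4 = 7*264 + 43 = 1891.

10/1, 61/6, 437/43, 2683/264, 19218/1891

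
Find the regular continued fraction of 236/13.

Run the Euclidean algorithm on 236 and 13; the successive quotients are the partial quotients a_0, a_1, ... (each step inverts the fractional part left over by the previous one):
  236 = 18*13 + 2, so a_0 = 18.
  13 = 6*2 + 1, so a_1 = 6.
  2 = 2*1 + 0, so a_2 = 2.
The remainder reaches 0 after 3 divisions, so the expansion has 3 partial quotients, read off in order.

[18; 6, 2]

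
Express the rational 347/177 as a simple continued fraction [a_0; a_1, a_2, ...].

Run the Euclidean algorithm on 347 and 177; the successive quotients are the partial quotients a_0, a_1, ... (each step inverts the fractional part left over by the previous one):
  347 = 1*177 + 170, so a_0 = 1.
  177 = 1*170 + 7, so a_1 = 1.
  170 = 24*7 + 2, so a_2 = 24.
  7 = 3*2 + 1, so a_3 = 3.
  2 = 2*1 + 0, so a_4 = 2.
The remainder reaches 0 after 5 divisions, so the expansion has 5 partial quotients, read off in order.

[1; 1, 24, 3, 2]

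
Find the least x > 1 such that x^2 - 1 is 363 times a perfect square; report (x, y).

(x, y) = (362, 19)

First expand sqrt(363) as a continued fraction. With x_i = (sqrt(363) + m_i)/d_i and (m_0, d_0) = (0, 1): a_0 = floor(sqrt(363)) = 19, since 19^2 = 361 <= 363 < 400 = 20^2.
Iterate m_{i+1} = d_i*a_i - m_i, d_{i+1} = (363 - m_{i+1}^2)/d_i, a_{i+1} = floor((a_0 + m_{i+1})/d_{i+1}):
  m_1 = 1*19 - 0 = 19, d_1 = (363 - 19^2)/1 = 2/1 = 2, a_1 = floor((19 + 19)/2) = 19.
  m_2 = 2*19 - 19 = 19, d_2 = (363 - 19^2)/2 = 2/2 = 1, a_2 = floor((19 + 19)/1) = 38.
  m_3 = 1*38 - 19 = 19, d_3 = (363 - 19^2)/1 = 2/1 = 2: (m_3, d_3) = (m_1, d_1) = (19, 2), so from here the quotients repeat a_1, a_2; the period length is 2.
So sqrt(363) = [19; (19, 38)] with period length k = 2.
k is even, so the fundamental solution of x^2 - 363y^2 = 1 is (p_{k-1}, q_{k-1}) = (p_1, q_1); compute convergents through index 1.
Convergents (p_i = a_i*p_{i-1} + p_{i-2}, q_i = a_i*q_{i-1} + q_{i-2} with p_{-2}=0, p_{-1}=1, q_{-2}=1, q_{-1}=0):
  i=0: a_0=19, p_0 = 19*1 + 0 = 19, q_0 = 19*0 + 1 = 1.
  i=1: a_1=19, p_1 = 19*19 + 1 = 362, q_1 = 19*1 + 0 = 19.
Check: 362^2 - 363*19^2 = 131044 - 131043 = 1, so (x, y) = (362, 19) solves the equation, and by the theorem it is the least positive solution.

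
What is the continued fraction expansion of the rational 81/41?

Run the Euclidean algorithm on 81 and 41; the successive quotients are the partial quotients a_0, a_1, ... (each step inverts the fractional part left over by the previous one):
  81 = 1*41 + 40, so a_0 = 1.
  41 = 1*40 + 1, so a_1 = 1.
  40 = 40*1 + 0, so a_2 = 40.
The remainder reaches 0 after 3 divisions, so the expansion has 3 partial quotients, read off in order.

[1; 1, 40]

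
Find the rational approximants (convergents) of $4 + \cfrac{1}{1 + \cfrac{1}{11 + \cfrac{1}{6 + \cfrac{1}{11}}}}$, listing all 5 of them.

Using the convergent recurrence p_i = a_i*p_{i-1} + p_{i-2}, q_i = a_i*q_{i-1} + q_{i-2} with p_{-2}=0, p_{-1}=1, q_{-2}=1, q_{-1}=0:
  i=0: a_0=4, p_0 = 4*1 + 0 = 4, q_0 = 4*0 + 1 = 1.
  i=1: a_1=1, p_1 = 1*4 + 1 = 5, q_1 = 1*1 + 0 = 1.
  i=2: a_2=11, p_2 = 11*5 + 4 = 59, q_2 = 11*1 + 1 = 12.
  i=3: a_3=6, p_3 = 6*59 + 5 = 359, q_3 = 6*12 + 1 = 73.
  i=4: a_4=11, p_4 = 11*359 + 59 = 4008, q_4 = 11*73 + 12 = 815.

4/1, 5/1, 59/12, 359/73, 4008/815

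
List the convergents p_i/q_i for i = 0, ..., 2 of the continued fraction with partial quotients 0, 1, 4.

Using the convergent recurrence p_i = a_i*p_{i-1} + p_{i-2}, q_i = a_i*q_{i-1} + q_{i-2} with p_{-2}=0, p_{-1}=1, q_{-2}=1, q_{-1}=0:
  i=0: a_0=0, p_0 = 0*1 + 0 = 0, q_0 = 0*0 + 1 = 1.
  i=1: a_1=1, p_1 = 1*0 + 1 = 1, q_1 = 1*1 + 0 = 1.
  i=2: a_2=4, p_2 = 4*1 + 0 = 4, q_2 = 4*1 + 1 = 5.

0/1, 1/1, 4/5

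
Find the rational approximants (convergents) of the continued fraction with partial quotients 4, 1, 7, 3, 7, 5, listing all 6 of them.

Using the convergent recurrence p_i = a_i*p_{i-1} + p_{i-2}, q_i = a_i*q_{i-1} + q_{i-2} with p_{-2}=0, p_{-1}=1, q_{-2}=1, q_{-1}=0:
  i=0: a_0=4, p_0 = 4*1 + 0 = 4, q_0 = 4*0 + 1 = 1.
  i=1: a_1=1, p_1 = 1*4 + 1 = 5, q_1 = 1*1 + 0 = 1.
  i=2: a_2=7, p_2 = 7*5 + 4 = 39, q_2 = 7*1 + 1 = 8.
  i=3: a_3=3, p_3 = 3*39 + 5 = 122, q_3 = 3*8 + 1 = 25.
  i=4: a_4=7, p_4 = 7*122 + 39 = 893, q_4 = 7*25 + 8 = 183.
  i=5: a_5=5, p_5 = 5*893 + 122 = 4587, q_5 = 5*183 + 25 = 940.

4/1, 5/1, 39/8, 122/25, 893/183, 4587/940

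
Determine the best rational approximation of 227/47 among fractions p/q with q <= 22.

29/6

Expand x = 227/47 as a continued fraction with the Euclidean algorithm:
  227 = 4*47 + 39, so a_0 = 4.
  47 = 1*39 + 8, so a_1 = 1.
  39 = 4*8 + 7, so a_2 = 4.
  8 = 1*7 + 1, so a_3 = 1.
  7 = 7*1 + 0, so a_4 = 7.
so x = [4; 1, 4, 1, 7].
Convergents (p_i = a_i*p_{i-1} + p_{i-2}, q_i = a_i*q_{i-1} + q_{i-2} with p_{-2}=0, p_{-1}=1, q_{-2}=1, q_{-1}=0), until the denominator exceeds 22:
  i=0: a_0=4, p_0 = 4*1 + 0 = 4, q_0 = 4*0 + 1 = 1.
  i=1: a_1=1, p_1 = 1*4 + 1 = 5, q_1 = 1*1 + 0 = 1.
  i=2: a_2=4, p_2 = 4*5 + 4 = 24, q_2 = 4*1 + 1 = 5.
  i=3: a_3=1, p_3 = 1*24 + 5 = 29, q_3 = 1*5 + 1 = 6.
  i=4: a_4=7, p_4 = 7*29 + 24 = 227, q_4 = 7*6 + 5 = 47.
q_4 = 47 > 22, so the last convergent with denominator <= 22 is p_3/q_3 = 29/6.
The closest fraction with denominator <= 22 is either p_3/q_3 or the intermediate fraction (k*p_3 + p_2)/(k*q_3 + q_2) with the largest k >= 1 whose denominator stays <= 22; these approach x as k grows, and every other convergent or intermediate fraction in range is farther away.
Largest k: floor((22 - q_2)/q_3) = floor((22 - 5)/6) = 2.
That gives (2*29 + 24)/(2*6 + 5) = 82/17.
Compare the errors: |x - 29/6| = |227*6 - 29*47|/(47*6) = 1/282, and |x - 82/17| = |227*17 - 82*47|/(47*17) = 5/799.
Cross-multiplying, 1*799 = 799 < 1410 = 5*282, so 1/282 is smaller: the convergent 29/6 is closer to x than 82/17.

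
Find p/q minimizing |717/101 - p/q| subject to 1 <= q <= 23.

Expand x = 717/101 as a continued fraction with the Euclidean algorithm:
  717 = 7*101 + 10, so a_0 = 7.
  101 = 10*10 + 1, so a_1 = 10.
  10 = 10*1 + 0, so a_2 = 10.
so x = [7; 10, 10].
Convergents (p_i = a_i*p_{i-1} + p_{i-2}, q_i = a_i*q_{i-1} + q_{i-2} with p_{-2}=0, p_{-1}=1, q_{-2}=1, q_{-1}=0), until the denominator exceeds 23:
  i=0: a_0=7, p_0 = 7*1 + 0 = 7, q_0 = 7*0 + 1 = 1.
  i=1: a_1=10, p_1 = 10*7 + 1 = 71, q_1 = 10*1 + 0 = 10.
  i=2: a_2=10, p_2 = 10*71 + 7 = 717, q_2 = 10*10 + 1 = 101.
q_2 = 101 > 23, so the last convergent with denominator <= 23 is p_1/q_1 = 71/10.
The closest fraction with denominator <= 23 is either p_1/q_1 or the intermediate fraction (k*p_1 + p_0)/(k*q_1 + q_0) with the largest k >= 1 whose denominator stays <= 23; these approach x as k grows, and every other convergent or intermediate fraction in range is farther away.
Largest k: floor((23 - q_0)/q_1) = floor((23 - 1)/10) = 2.
That gives (2*71 + 7)/(2*10 + 1) = 149/21.
Compare the errors: |x - 71/10| = |717*10 - 71*101|/(101*10) = 1/1010, and |x - 149/21| = |717*21 - 149*101|/(101*21) = 8/2121.
Cross-multiplying, 1*2121 = 2121 < 8080 = 8*1010, so 1/1010 is smaller: the convergent 71/10 is closer to x than 149/21.

71/10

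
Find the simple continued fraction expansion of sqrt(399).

[19; (1, 38)]

Write x_i = (sqrt(399) + m_i)/d_i with (m_0, d_0) = (0, 1). a_0 = floor(sqrt(399)) = 19, since 19^2 = 361 <= 399 < 400 = 20^2.
Iterate m_{i+1} = d_i*a_i - m_i, d_{i+1} = (399 - m_{i+1}^2)/d_i, a_{i+1} = floor((a_0 + m_{i+1})/d_{i+1}):
  m_1 = 1*19 - 0 = 19, d_1 = (399 - 19^2)/1 = 38/1 = 38, a_1 = floor((19 + 19)/38) = 1.
  m_2 = 38*1 - 19 = 19, d_2 = (399 - 19^2)/38 = 38/38 = 1, a_2 = floor((19 + 19)/1) = 38.
  m_3 = 1*38 - 19 = 19, d_3 = (399 - 19^2)/1 = 38/1 = 38: (m_3, d_3) = (m_1, d_1) = (19, 38), so from here the quotients repeat a_1, a_2; the period length is 2.
Hence the expansion of sqrt(399) is a_0 = 19 followed by the repeating block 1, 38 (period 2).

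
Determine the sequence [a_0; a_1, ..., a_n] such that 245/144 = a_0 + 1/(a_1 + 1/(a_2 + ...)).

[1; 1, 2, 2, 1, 6, 2]

Run the Euclidean algorithm on 245 and 144; the successive quotients are the partial quotients a_0, a_1, ... (each step inverts the fractional part left over by the previous one):
  245 = 1*144 + 101, so a_0 = 1.
  144 = 1*101 + 43, so a_1 = 1.
  101 = 2*43 + 15, so a_2 = 2.
  43 = 2*15 + 13, so a_3 = 2.
  15 = 1*13 + 2, so a_4 = 1.
  13 = 6*2 + 1, so a_5 = 6.
  2 = 2*1 + 0, so a_6 = 2.
The remainder reaches 0 after 7 divisions, so the expansion has 7 partial quotients, read off in order.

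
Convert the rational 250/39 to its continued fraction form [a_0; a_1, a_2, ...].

Run the Euclidean algorithm on 250 and 39; the successive quotients are the partial quotients a_0, a_1, ... (each step inverts the fractional part left over by the previous one):
  250 = 6*39 + 16, so a_0 = 6.
  39 = 2*16 + 7, so a_1 = 2.
  16 = 2*7 + 2, so a_2 = 2.
  7 = 3*2 + 1, so a_3 = 3.
  2 = 2*1 + 0, so a_4 = 2.
The remainder reaches 0 after 5 divisions, so the expansion has 5 partial quotients, read off in order.

[6; 2, 2, 3, 2]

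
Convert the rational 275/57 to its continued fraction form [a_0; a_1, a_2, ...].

[4; 1, 4, 1, 2, 3]

Run the Euclidean algorithm on 275 and 57; the successive quotients are the partial quotients a_0, a_1, ... (each step inverts the fractional part left over by the previous one):
  275 = 4*57 + 47, so a_0 = 4.
  57 = 1*47 + 10, so a_1 = 1.
  47 = 4*10 + 7, so a_2 = 4.
  10 = 1*7 + 3, so a_3 = 1.
  7 = 2*3 + 1, so a_4 = 2.
  3 = 3*1 + 0, so a_5 = 3.
The remainder reaches 0 after 6 divisions, so the expansion has 6 partial quotients, read off in order.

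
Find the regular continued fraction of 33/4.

[8; 4]

Run the Euclidean algorithm on 33 and 4; the successive quotients are the partial quotients a_0, a_1, ... (each step inverts the fractional part left over by the previous one):
  33 = 8*4 + 1, so a_0 = 8.
  4 = 4*1 + 0, so a_1 = 4.
The remainder reaches 0 after 2 divisions, so the expansion has 2 partial quotients, read off in order.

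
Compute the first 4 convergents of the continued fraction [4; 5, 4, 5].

4/1, 21/5, 88/21, 461/110

Using the convergent recurrence p_i = a_i*p_{i-1} + p_{i-2}, q_i = a_i*q_{i-1} + q_{i-2} with p_{-2}=0, p_{-1}=1, q_{-2}=1, q_{-1}=0:
  i=0: a_0=4, p_0 = 4*1 + 0 = 4, q_0 = 4*0 + 1 = 1.
  i=1: a_1=5, p_1 = 5*4 + 1 = 21, q_1 = 5*1 + 0 = 5.
  i=2: a_2=4, p_2 = 4*21 + 4 = 88, q_2 = 4*5 + 1 = 21.
  i=3: a_3=5, p_3 = 5*88 + 21 = 461, q_3 = 5*21 + 5 = 110.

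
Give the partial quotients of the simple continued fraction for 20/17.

Run the Euclidean algorithm on 20 and 17; the successive quotients are the partial quotients a_0, a_1, ... (each step inverts the fractional part left over by the previous one):
  20 = 1*17 + 3, so a_0 = 1.
  17 = 5*3 + 2, so a_1 = 5.
  3 = 1*2 + 1, so a_2 = 1.
  2 = 2*1 + 0, so a_3 = 2.
The remainder reaches 0 after 4 divisions, so the expansion has 4 partial quotients, read off in order.

[1; 5, 1, 2]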